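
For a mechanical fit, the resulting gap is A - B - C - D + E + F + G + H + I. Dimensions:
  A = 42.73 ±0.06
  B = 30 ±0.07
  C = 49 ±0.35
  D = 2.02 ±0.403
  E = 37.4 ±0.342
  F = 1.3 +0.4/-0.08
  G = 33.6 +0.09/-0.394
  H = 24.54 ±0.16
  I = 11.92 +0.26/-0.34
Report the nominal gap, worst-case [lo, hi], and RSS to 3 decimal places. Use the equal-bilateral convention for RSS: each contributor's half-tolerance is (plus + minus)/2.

nominal=70.470 wc=[68.271,72.605] rss=0.801

Stack each dimension's contribution:
  +A: nom +42.730 → Σnom=42.730; wc +0.060/-0.060 → slack +0.060/-0.060; half-tol=0.060, Σhalf²=0.003600
  -B: nom -30.000 → Σnom=12.730; wc +0.070/-0.070 → slack +0.130/-0.130; half-tol=0.070, Σhalf²=0.008500
  -C: nom -49.000 → Σnom=-36.270; wc +0.350/-0.350 → slack +0.480/-0.480; half-tol=0.350, Σhalf²=0.131000
  -D: nom -2.020 → Σnom=-38.290; wc +0.403/-0.403 → slack +0.883/-0.883; half-tol=0.403, Σhalf²=0.293409
  +E: nom +37.400 → Σnom=-0.890; wc +0.342/-0.342 → slack +1.225/-1.225; half-tol=0.342, Σhalf²=0.410373
  +F: nom +1.300 → Σnom=0.410; wc +0.400/-0.080 → slack +1.625/-1.305; half-tol=0.240, Σhalf²=0.467973
  +G: nom +33.600 → Σnom=34.010; wc +0.090/-0.394 → slack +1.715/-1.699; half-tol=0.242, Σhalf²=0.526537
  +H: nom +24.540 → Σnom=58.550; wc +0.160/-0.160 → slack +1.875/-1.859; half-tol=0.160, Σhalf²=0.552137
  +I: nom +11.920 → Σnom=70.470; wc +0.260/-0.340 → slack +2.135/-2.199; half-tol=0.300, Σhalf²=0.642137
Nominal = 70.470. Worst-case = [70.470 - 2.199, 70.470 + 2.135] = [68.271, 72.605]. RSS = √0.642137 = 0.801.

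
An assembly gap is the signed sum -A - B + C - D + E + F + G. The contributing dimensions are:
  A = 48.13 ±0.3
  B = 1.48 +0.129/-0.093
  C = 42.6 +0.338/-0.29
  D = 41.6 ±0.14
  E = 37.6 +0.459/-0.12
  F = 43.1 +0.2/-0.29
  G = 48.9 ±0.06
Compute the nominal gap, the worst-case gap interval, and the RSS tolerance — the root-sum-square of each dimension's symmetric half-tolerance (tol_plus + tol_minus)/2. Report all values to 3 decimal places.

nominal=80.990 wc=[79.661,82.580] rss=0.607

Stack each dimension's contribution:
  -A: nom -48.130 → Σnom=-48.130; wc +0.300/-0.300 → slack +0.300/-0.300; half-tol=0.300, Σhalf²=0.090000
  -B: nom -1.480 → Σnom=-49.610; wc +0.093/-0.129 → slack +0.393/-0.429; half-tol=0.111, Σhalf²=0.102321
  +C: nom +42.600 → Σnom=-7.010; wc +0.338/-0.290 → slack +0.731/-0.719; half-tol=0.314, Σhalf²=0.200917
  -D: nom -41.600 → Σnom=-48.610; wc +0.140/-0.140 → slack +0.871/-0.859; half-tol=0.140, Σhalf²=0.220517
  +E: nom +37.600 → Σnom=-11.010; wc +0.459/-0.120 → slack +1.330/-0.979; half-tol=0.289, Σhalf²=0.304327
  +F: nom +43.100 → Σnom=32.090; wc +0.200/-0.290 → slack +1.530/-1.269; half-tol=0.245, Σhalf²=0.364352
  +G: nom +48.900 → Σnom=80.990; wc +0.060/-0.060 → slack +1.590/-1.329; half-tol=0.060, Σhalf²=0.367952
Nominal = 80.990. Worst-case = [80.990 - 1.329, 80.990 + 1.590] = [79.661, 82.580]. RSS = √0.367952 = 0.607.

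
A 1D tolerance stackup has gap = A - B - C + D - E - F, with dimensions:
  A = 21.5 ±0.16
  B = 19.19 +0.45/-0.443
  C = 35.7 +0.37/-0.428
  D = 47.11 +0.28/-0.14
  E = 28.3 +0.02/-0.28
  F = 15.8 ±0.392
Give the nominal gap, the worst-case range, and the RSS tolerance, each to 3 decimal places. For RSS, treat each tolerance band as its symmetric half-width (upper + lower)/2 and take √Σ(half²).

nominal=-30.380 wc=[-31.912,-28.397] rss=0.777

Stack each dimension's contribution:
  +A: nom +21.500 → Σnom=21.500; wc +0.160/-0.160 → slack +0.160/-0.160; half-tol=0.160, Σhalf²=0.025600
  -B: nom -19.190 → Σnom=2.310; wc +0.443/-0.450 → slack +0.603/-0.610; half-tol=0.447, Σhalf²=0.224962
  -C: nom -35.700 → Σnom=-33.390; wc +0.428/-0.370 → slack +1.031/-0.980; half-tol=0.399, Σhalf²=0.384163
  +D: nom +47.110 → Σnom=13.720; wc +0.280/-0.140 → slack +1.311/-1.120; half-tol=0.210, Σhalf²=0.428263
  -E: nom -28.300 → Σnom=-14.580; wc +0.280/-0.020 → slack +1.591/-1.140; half-tol=0.150, Σhalf²=0.450763
  -F: nom -15.800 → Σnom=-30.380; wc +0.392/-0.392 → slack +1.983/-1.532; half-tol=0.392, Σhalf²=0.604427
Nominal = -30.380. Worst-case = [-30.380 - 1.532, -30.380 + 1.983] = [-31.912, -28.397]. RSS = √0.604427 = 0.777.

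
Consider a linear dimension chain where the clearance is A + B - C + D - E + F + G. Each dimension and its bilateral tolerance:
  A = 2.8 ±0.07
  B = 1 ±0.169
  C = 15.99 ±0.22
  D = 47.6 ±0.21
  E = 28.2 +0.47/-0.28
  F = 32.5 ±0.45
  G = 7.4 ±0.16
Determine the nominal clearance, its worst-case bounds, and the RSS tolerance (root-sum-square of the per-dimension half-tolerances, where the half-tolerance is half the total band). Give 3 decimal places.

nominal=47.110 wc=[45.361,48.669] rss=0.703

Stack each dimension's contribution:
  +A: nom +2.800 → Σnom=2.800; wc +0.070/-0.070 → slack +0.070/-0.070; half-tol=0.070, Σhalf²=0.004900
  +B: nom +1.000 → Σnom=3.800; wc +0.169/-0.169 → slack +0.239/-0.239; half-tol=0.169, Σhalf²=0.033461
  -C: nom -15.990 → Σnom=-12.190; wc +0.220/-0.220 → slack +0.459/-0.459; half-tol=0.220, Σhalf²=0.081861
  +D: nom +47.600 → Σnom=35.410; wc +0.210/-0.210 → slack +0.669/-0.669; half-tol=0.210, Σhalf²=0.125961
  -E: nom -28.200 → Σnom=7.210; wc +0.280/-0.470 → slack +0.949/-1.139; half-tol=0.375, Σhalf²=0.266586
  +F: nom +32.500 → Σnom=39.710; wc +0.450/-0.450 → slack +1.399/-1.589; half-tol=0.450, Σhalf²=0.469086
  +G: nom +7.400 → Σnom=47.110; wc +0.160/-0.160 → slack +1.559/-1.749; half-tol=0.160, Σhalf²=0.494686
Nominal = 47.110. Worst-case = [47.110 - 1.749, 47.110 + 1.559] = [45.361, 48.669]. RSS = √0.494686 = 0.703.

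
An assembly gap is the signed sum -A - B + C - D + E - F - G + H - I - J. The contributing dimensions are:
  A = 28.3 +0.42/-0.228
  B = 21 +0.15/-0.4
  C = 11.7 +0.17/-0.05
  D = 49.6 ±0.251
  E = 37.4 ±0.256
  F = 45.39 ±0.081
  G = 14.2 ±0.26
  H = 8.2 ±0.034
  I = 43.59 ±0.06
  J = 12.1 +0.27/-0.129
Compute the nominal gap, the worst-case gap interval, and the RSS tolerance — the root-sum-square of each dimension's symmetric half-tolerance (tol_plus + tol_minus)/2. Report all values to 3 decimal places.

nominal=-156.880 wc=[-158.712,-155.011] rss=0.663

Stack each dimension's contribution:
  -A: nom -28.300 → Σnom=-28.300; wc +0.228/-0.420 → slack +0.228/-0.420; half-tol=0.324, Σhalf²=0.104976
  -B: nom -21.000 → Σnom=-49.300; wc +0.400/-0.150 → slack +0.628/-0.570; half-tol=0.275, Σhalf²=0.180601
  +C: nom +11.700 → Σnom=-37.600; wc +0.170/-0.050 → slack +0.798/-0.620; half-tol=0.110, Σhalf²=0.192701
  -D: nom -49.600 → Σnom=-87.200; wc +0.251/-0.251 → slack +1.049/-0.871; half-tol=0.251, Σhalf²=0.255702
  +E: nom +37.400 → Σnom=-49.800; wc +0.256/-0.256 → slack +1.305/-1.127; half-tol=0.256, Σhalf²=0.321238
  -F: nom -45.390 → Σnom=-95.190; wc +0.081/-0.081 → slack +1.386/-1.208; half-tol=0.081, Σhalf²=0.327799
  -G: nom -14.200 → Σnom=-109.390; wc +0.260/-0.260 → slack +1.646/-1.468; half-tol=0.260, Σhalf²=0.395399
  +H: nom +8.200 → Σnom=-101.190; wc +0.034/-0.034 → slack +1.680/-1.502; half-tol=0.034, Σhalf²=0.396555
  -I: nom -43.590 → Σnom=-144.780; wc +0.060/-0.060 → slack +1.740/-1.562; half-tol=0.060, Σhalf²=0.400155
  -J: nom -12.100 → Σnom=-156.880; wc +0.129/-0.270 → slack +1.869/-1.832; half-tol=0.200, Σhalf²=0.439955
Nominal = -156.880. Worst-case = [-156.880 - 1.832, -156.880 + 1.869] = [-158.712, -155.011]. RSS = √0.439955 = 0.663.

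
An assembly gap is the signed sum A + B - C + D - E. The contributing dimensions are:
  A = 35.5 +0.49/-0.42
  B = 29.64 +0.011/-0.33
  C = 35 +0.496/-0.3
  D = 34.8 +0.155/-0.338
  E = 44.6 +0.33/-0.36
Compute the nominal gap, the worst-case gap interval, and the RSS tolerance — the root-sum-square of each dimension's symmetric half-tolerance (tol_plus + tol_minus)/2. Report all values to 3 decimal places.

Stack each dimension's contribution:
  +A: nom +35.500 → Σnom=35.500; wc +0.490/-0.420 → slack +0.490/-0.420; half-tol=0.455, Σhalf²=0.207025
  +B: nom +29.640 → Σnom=65.140; wc +0.011/-0.330 → slack +0.501/-0.750; half-tol=0.171, Σhalf²=0.236095
  -C: nom -35.000 → Σnom=30.140; wc +0.300/-0.496 → slack +0.801/-1.246; half-tol=0.398, Σhalf²=0.394499
  +D: nom +34.800 → Σnom=64.940; wc +0.155/-0.338 → slack +0.956/-1.584; half-tol=0.246, Σhalf²=0.455261
  -E: nom -44.600 → Σnom=20.340; wc +0.360/-0.330 → slack +1.316/-1.914; half-tol=0.345, Σhalf²=0.574286
Nominal = 20.340. Worst-case = [20.340 - 1.914, 20.340 + 1.316] = [18.426, 21.656]. RSS = √0.574286 = 0.758.

nominal=20.340 wc=[18.426,21.656] rss=0.758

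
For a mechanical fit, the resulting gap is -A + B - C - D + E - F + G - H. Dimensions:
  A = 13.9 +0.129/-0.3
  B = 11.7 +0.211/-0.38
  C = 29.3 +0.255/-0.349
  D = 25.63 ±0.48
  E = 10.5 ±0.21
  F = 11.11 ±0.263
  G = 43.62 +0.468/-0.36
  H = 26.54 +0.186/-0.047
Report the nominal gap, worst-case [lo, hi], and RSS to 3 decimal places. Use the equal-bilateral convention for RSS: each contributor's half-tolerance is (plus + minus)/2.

Stack each dimension's contribution:
  -A: nom -13.900 → Σnom=-13.900; wc +0.300/-0.129 → slack +0.300/-0.129; half-tol=0.214, Σhalf²=0.046010
  +B: nom +11.700 → Σnom=-2.200; wc +0.211/-0.380 → slack +0.511/-0.509; half-tol=0.295, Σhalf²=0.133330
  -C: nom -29.300 → Σnom=-31.500; wc +0.349/-0.255 → slack +0.860/-0.764; half-tol=0.302, Σhalf²=0.224534
  -D: nom -25.630 → Σnom=-57.130; wc +0.480/-0.480 → slack +1.340/-1.244; half-tol=0.480, Σhalf²=0.454934
  +E: nom +10.500 → Σnom=-46.630; wc +0.210/-0.210 → slack +1.550/-1.454; half-tol=0.210, Σhalf²=0.499034
  -F: nom -11.110 → Σnom=-57.740; wc +0.263/-0.263 → slack +1.813/-1.717; half-tol=0.263, Σhalf²=0.568203
  +G: nom +43.620 → Σnom=-14.120; wc +0.468/-0.360 → slack +2.281/-2.077; half-tol=0.414, Σhalf²=0.739599
  -H: nom -26.540 → Σnom=-40.660; wc +0.047/-0.186 → slack +2.328/-2.263; half-tol=0.116, Σhalf²=0.753172
Nominal = -40.660. Worst-case = [-40.660 - 2.263, -40.660 + 2.328] = [-42.923, -38.332]. RSS = √0.753172 = 0.868.

nominal=-40.660 wc=[-42.923,-38.332] rss=0.868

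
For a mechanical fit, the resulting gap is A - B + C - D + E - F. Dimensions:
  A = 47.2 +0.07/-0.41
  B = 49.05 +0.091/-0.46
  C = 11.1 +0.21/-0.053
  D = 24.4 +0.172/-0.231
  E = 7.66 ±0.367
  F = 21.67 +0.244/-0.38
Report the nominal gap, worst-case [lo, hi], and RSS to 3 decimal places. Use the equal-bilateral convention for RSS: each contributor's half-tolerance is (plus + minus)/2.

nominal=-29.160 wc=[-30.497,-27.442] rss=0.651

Stack each dimension's contribution:
  +A: nom +47.200 → Σnom=47.200; wc +0.070/-0.410 → slack +0.070/-0.410; half-tol=0.240, Σhalf²=0.057600
  -B: nom -49.050 → Σnom=-1.850; wc +0.460/-0.091 → slack +0.530/-0.501; half-tol=0.276, Σhalf²=0.133500
  +C: nom +11.100 → Σnom=9.250; wc +0.210/-0.053 → slack +0.740/-0.554; half-tol=0.132, Σhalf²=0.150793
  -D: nom -24.400 → Σnom=-15.150; wc +0.231/-0.172 → slack +0.971/-0.726; half-tol=0.202, Σhalf²=0.191395
  +E: nom +7.660 → Σnom=-7.490; wc +0.367/-0.367 → slack +1.338/-1.093; half-tol=0.367, Σhalf²=0.326084
  -F: nom -21.670 → Σnom=-29.160; wc +0.380/-0.244 → slack +1.718/-1.337; half-tol=0.312, Σhalf²=0.423428
Nominal = -29.160. Worst-case = [-29.160 - 1.337, -29.160 + 1.718] = [-30.497, -27.442]. RSS = √0.423428 = 0.651.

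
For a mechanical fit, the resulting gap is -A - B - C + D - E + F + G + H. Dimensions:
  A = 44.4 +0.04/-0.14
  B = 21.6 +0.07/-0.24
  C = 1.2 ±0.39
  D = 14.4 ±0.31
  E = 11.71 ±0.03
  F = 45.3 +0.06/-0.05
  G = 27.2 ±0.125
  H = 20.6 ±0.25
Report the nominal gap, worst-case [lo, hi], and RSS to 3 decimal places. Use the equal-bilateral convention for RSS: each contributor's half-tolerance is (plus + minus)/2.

nominal=28.590 wc=[27.325,30.135] rss=0.602

Stack each dimension's contribution:
  -A: nom -44.400 → Σnom=-44.400; wc +0.140/-0.040 → slack +0.140/-0.040; half-tol=0.090, Σhalf²=0.008100
  -B: nom -21.600 → Σnom=-66.000; wc +0.240/-0.070 → slack +0.380/-0.110; half-tol=0.155, Σhalf²=0.032125
  -C: nom -1.200 → Σnom=-67.200; wc +0.390/-0.390 → slack +0.770/-0.500; half-tol=0.390, Σhalf²=0.184225
  +D: nom +14.400 → Σnom=-52.800; wc +0.310/-0.310 → slack +1.080/-0.810; half-tol=0.310, Σhalf²=0.280325
  -E: nom -11.710 → Σnom=-64.510; wc +0.030/-0.030 → slack +1.110/-0.840; half-tol=0.030, Σhalf²=0.281225
  +F: nom +45.300 → Σnom=-19.210; wc +0.060/-0.050 → slack +1.170/-0.890; half-tol=0.055, Σhalf²=0.284250
  +G: nom +27.200 → Σnom=7.990; wc +0.125/-0.125 → slack +1.295/-1.015; half-tol=0.125, Σhalf²=0.299875
  +H: nom +20.600 → Σnom=28.590; wc +0.250/-0.250 → slack +1.545/-1.265; half-tol=0.250, Σhalf²=0.362375
Nominal = 28.590. Worst-case = [28.590 - 1.265, 28.590 + 1.545] = [27.325, 30.135]. RSS = √0.362375 = 0.602.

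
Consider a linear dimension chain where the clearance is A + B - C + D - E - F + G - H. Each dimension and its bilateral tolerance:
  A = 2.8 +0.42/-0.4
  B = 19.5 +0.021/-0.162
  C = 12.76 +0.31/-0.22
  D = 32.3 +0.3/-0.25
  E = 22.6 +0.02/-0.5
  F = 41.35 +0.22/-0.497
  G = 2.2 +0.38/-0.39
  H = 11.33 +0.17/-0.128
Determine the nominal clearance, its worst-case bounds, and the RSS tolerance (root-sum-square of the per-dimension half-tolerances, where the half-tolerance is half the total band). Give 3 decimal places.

Stack each dimension's contribution:
  +A: nom +2.800 → Σnom=2.800; wc +0.420/-0.400 → slack +0.420/-0.400; half-tol=0.410, Σhalf²=0.168100
  +B: nom +19.500 → Σnom=22.300; wc +0.021/-0.162 → slack +0.441/-0.562; half-tol=0.091, Σhalf²=0.176472
  -C: nom -12.760 → Σnom=9.540; wc +0.220/-0.310 → slack +0.661/-0.872; half-tol=0.265, Σhalf²=0.246697
  +D: nom +32.300 → Σnom=41.840; wc +0.300/-0.250 → slack +0.961/-1.122; half-tol=0.275, Σhalf²=0.322322
  -E: nom -22.600 → Σnom=19.240; wc +0.500/-0.020 → slack +1.461/-1.142; half-tol=0.260, Σhalf²=0.389922
  -F: nom -41.350 → Σnom=-22.110; wc +0.497/-0.220 → slack +1.958/-1.362; half-tol=0.358, Σhalf²=0.518444
  +G: nom +2.200 → Σnom=-19.910; wc +0.380/-0.390 → slack +2.338/-1.752; half-tol=0.385, Σhalf²=0.666670
  -H: nom -11.330 → Σnom=-31.240; wc +0.128/-0.170 → slack +2.466/-1.922; half-tol=0.149, Σhalf²=0.688871
Nominal = -31.240. Worst-case = [-31.240 - 1.922, -31.240 + 2.466] = [-33.162, -28.774]. RSS = √0.688871 = 0.830.

nominal=-31.240 wc=[-33.162,-28.774] rss=0.830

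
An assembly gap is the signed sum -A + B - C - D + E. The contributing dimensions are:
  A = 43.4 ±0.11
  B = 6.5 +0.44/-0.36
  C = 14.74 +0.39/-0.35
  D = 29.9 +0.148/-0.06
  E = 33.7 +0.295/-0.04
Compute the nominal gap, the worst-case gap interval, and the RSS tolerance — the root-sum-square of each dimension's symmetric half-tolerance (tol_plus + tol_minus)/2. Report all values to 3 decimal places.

Stack each dimension's contribution:
  -A: nom -43.400 → Σnom=-43.400; wc +0.110/-0.110 → slack +0.110/-0.110; half-tol=0.110, Σhalf²=0.012100
  +B: nom +6.500 → Σnom=-36.900; wc +0.440/-0.360 → slack +0.550/-0.470; half-tol=0.400, Σhalf²=0.172100
  -C: nom -14.740 → Σnom=-51.640; wc +0.350/-0.390 → slack +0.900/-0.860; half-tol=0.370, Σhalf²=0.309000
  -D: nom -29.900 → Σnom=-81.540; wc +0.060/-0.148 → slack +0.960/-1.008; half-tol=0.104, Σhalf²=0.319816
  +E: nom +33.700 → Σnom=-47.840; wc +0.295/-0.040 → slack +1.255/-1.048; half-tol=0.167, Σhalf²=0.347872
Nominal = -47.840. Worst-case = [-47.840 - 1.048, -47.840 + 1.255] = [-48.888, -46.585]. RSS = √0.347872 = 0.590.

nominal=-47.840 wc=[-48.888,-46.585] rss=0.590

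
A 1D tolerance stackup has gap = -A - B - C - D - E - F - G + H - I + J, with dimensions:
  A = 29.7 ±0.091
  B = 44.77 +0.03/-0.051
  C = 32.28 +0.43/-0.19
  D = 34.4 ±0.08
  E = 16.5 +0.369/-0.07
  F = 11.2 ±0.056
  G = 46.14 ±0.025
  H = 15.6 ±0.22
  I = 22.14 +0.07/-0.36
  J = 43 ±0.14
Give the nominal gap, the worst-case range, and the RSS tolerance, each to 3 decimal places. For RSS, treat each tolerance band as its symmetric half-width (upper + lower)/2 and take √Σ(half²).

Stack each dimension's contribution:
  -A: nom -29.700 → Σnom=-29.700; wc +0.091/-0.091 → slack +0.091/-0.091; half-tol=0.091, Σhalf²=0.008281
  -B: nom -44.770 → Σnom=-74.470; wc +0.051/-0.030 → slack +0.142/-0.121; half-tol=0.040, Σhalf²=0.009921
  -C: nom -32.280 → Σnom=-106.750; wc +0.190/-0.430 → slack +0.332/-0.551; half-tol=0.310, Σhalf²=0.106021
  -D: nom -34.400 → Σnom=-141.150; wc +0.080/-0.080 → slack +0.412/-0.631; half-tol=0.080, Σhalf²=0.112421
  -E: nom -16.500 → Σnom=-157.650; wc +0.070/-0.369 → slack +0.482/-1.000; half-tol=0.220, Σhalf²=0.160602
  -F: nom -11.200 → Σnom=-168.850; wc +0.056/-0.056 → slack +0.538/-1.056; half-tol=0.056, Σhalf²=0.163738
  -G: nom -46.140 → Σnom=-214.990; wc +0.025/-0.025 → slack +0.563/-1.081; half-tol=0.025, Σhalf²=0.164362
  +H: nom +15.600 → Σnom=-199.390; wc +0.220/-0.220 → slack +0.783/-1.301; half-tol=0.220, Σhalf²=0.212762
  -I: nom -22.140 → Σnom=-221.530; wc +0.360/-0.070 → slack +1.143/-1.371; half-tol=0.215, Σhalf²=0.258987
  +J: nom +43.000 → Σnom=-178.530; wc +0.140/-0.140 → slack +1.283/-1.511; half-tol=0.140, Σhalf²=0.278587
Nominal = -178.530. Worst-case = [-178.530 - 1.511, -178.530 + 1.283] = [-180.041, -177.247]. RSS = √0.278587 = 0.528.

nominal=-178.530 wc=[-180.041,-177.247] rss=0.528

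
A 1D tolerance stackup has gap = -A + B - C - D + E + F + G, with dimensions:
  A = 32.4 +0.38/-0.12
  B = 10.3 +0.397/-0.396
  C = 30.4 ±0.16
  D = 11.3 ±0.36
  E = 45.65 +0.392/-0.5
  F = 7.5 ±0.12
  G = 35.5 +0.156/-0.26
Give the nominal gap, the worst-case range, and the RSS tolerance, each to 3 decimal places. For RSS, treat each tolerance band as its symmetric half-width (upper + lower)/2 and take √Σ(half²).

Stack each dimension's contribution:
  -A: nom -32.400 → Σnom=-32.400; wc +0.120/-0.380 → slack +0.120/-0.380; half-tol=0.250, Σhalf²=0.062500
  +B: nom +10.300 → Σnom=-22.100; wc +0.397/-0.396 → slack +0.517/-0.776; half-tol=0.397, Σhalf²=0.219712
  -C: nom -30.400 → Σnom=-52.500; wc +0.160/-0.160 → slack +0.677/-0.936; half-tol=0.160, Σhalf²=0.245312
  -D: nom -11.300 → Σnom=-63.800; wc +0.360/-0.360 → slack +1.037/-1.296; half-tol=0.360, Σhalf²=0.374912
  +E: nom +45.650 → Σnom=-18.150; wc +0.392/-0.500 → slack +1.429/-1.796; half-tol=0.446, Σhalf²=0.573828
  +F: nom +7.500 → Σnom=-10.650; wc +0.120/-0.120 → slack +1.549/-1.916; half-tol=0.120, Σhalf²=0.588228
  +G: nom +35.500 → Σnom=24.850; wc +0.156/-0.260 → slack +1.705/-2.176; half-tol=0.208, Σhalf²=0.631492
Nominal = 24.850. Worst-case = [24.850 - 2.176, 24.850 + 1.705] = [22.674, 26.555]. RSS = √0.631492 = 0.795.

nominal=24.850 wc=[22.674,26.555] rss=0.795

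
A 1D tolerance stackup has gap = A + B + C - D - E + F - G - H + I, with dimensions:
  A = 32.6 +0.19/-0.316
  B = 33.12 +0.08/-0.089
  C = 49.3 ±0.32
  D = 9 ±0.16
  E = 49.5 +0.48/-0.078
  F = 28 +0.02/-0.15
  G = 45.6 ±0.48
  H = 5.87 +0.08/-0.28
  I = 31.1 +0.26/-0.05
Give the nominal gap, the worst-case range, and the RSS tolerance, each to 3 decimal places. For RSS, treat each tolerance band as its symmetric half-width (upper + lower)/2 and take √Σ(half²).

Stack each dimension's contribution:
  +A: nom +32.600 → Σnom=32.600; wc +0.190/-0.316 → slack +0.190/-0.316; half-tol=0.253, Σhalf²=0.064009
  +B: nom +33.120 → Σnom=65.720; wc +0.080/-0.089 → slack +0.270/-0.405; half-tol=0.084, Σhalf²=0.071149
  +C: nom +49.300 → Σnom=115.020; wc +0.320/-0.320 → slack +0.590/-0.725; half-tol=0.320, Σhalf²=0.173549
  -D: nom -9.000 → Σnom=106.020; wc +0.160/-0.160 → slack +0.750/-0.885; half-tol=0.160, Σhalf²=0.199149
  -E: nom -49.500 → Σnom=56.520; wc +0.078/-0.480 → slack +0.828/-1.365; half-tol=0.279, Σhalf²=0.276990
  +F: nom +28.000 → Σnom=84.520; wc +0.020/-0.150 → slack +0.848/-1.515; half-tol=0.085, Σhalf²=0.284215
  -G: nom -45.600 → Σnom=38.920; wc +0.480/-0.480 → slack +1.328/-1.995; half-tol=0.480, Σhalf²=0.514615
  -H: nom -5.870 → Σnom=33.050; wc +0.280/-0.080 → slack +1.608/-2.075; half-tol=0.180, Σhalf²=0.547015
  +I: nom +31.100 → Σnom=64.150; wc +0.260/-0.050 → slack +1.868/-2.125; half-tol=0.155, Σhalf²=0.571040
Nominal = 64.150. Worst-case = [64.150 - 2.125, 64.150 + 1.868] = [62.025, 66.018]. RSS = √0.571040 = 0.756.

nominal=64.150 wc=[62.025,66.018] rss=0.756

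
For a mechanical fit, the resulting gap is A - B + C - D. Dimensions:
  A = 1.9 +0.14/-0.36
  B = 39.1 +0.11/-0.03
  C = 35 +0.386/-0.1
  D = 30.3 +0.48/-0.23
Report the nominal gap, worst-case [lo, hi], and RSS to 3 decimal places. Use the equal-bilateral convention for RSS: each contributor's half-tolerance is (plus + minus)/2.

nominal=-32.500 wc=[-33.550,-31.714] rss=0.502

Stack each dimension's contribution:
  +A: nom +1.900 → Σnom=1.900; wc +0.140/-0.360 → slack +0.140/-0.360; half-tol=0.250, Σhalf²=0.062500
  -B: nom -39.100 → Σnom=-37.200; wc +0.030/-0.110 → slack +0.170/-0.470; half-tol=0.070, Σhalf²=0.067400
  +C: nom +35.000 → Σnom=-2.200; wc +0.386/-0.100 → slack +0.556/-0.570; half-tol=0.243, Σhalf²=0.126449
  -D: nom -30.300 → Σnom=-32.500; wc +0.230/-0.480 → slack +0.786/-1.050; half-tol=0.355, Σhalf²=0.252474
Nominal = -32.500. Worst-case = [-32.500 - 1.050, -32.500 + 0.786] = [-33.550, -31.714]. RSS = √0.252474 = 0.502.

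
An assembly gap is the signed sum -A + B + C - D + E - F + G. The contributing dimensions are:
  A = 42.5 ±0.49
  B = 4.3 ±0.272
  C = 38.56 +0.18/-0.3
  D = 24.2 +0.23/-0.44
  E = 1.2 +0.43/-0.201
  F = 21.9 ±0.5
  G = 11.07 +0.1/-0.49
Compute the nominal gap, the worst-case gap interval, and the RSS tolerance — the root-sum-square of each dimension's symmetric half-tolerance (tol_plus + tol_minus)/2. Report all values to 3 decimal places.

Stack each dimension's contribution:
  -A: nom -42.500 → Σnom=-42.500; wc +0.490/-0.490 → slack +0.490/-0.490; half-tol=0.490, Σhalf²=0.240100
  +B: nom +4.300 → Σnom=-38.200; wc +0.272/-0.272 → slack +0.762/-0.762; half-tol=0.272, Σhalf²=0.314084
  +C: nom +38.560 → Σnom=0.360; wc +0.180/-0.300 → slack +0.942/-1.062; half-tol=0.240, Σhalf²=0.371684
  -D: nom -24.200 → Σnom=-23.840; wc +0.440/-0.230 → slack +1.382/-1.292; half-tol=0.335, Σhalf²=0.483909
  +E: nom +1.200 → Σnom=-22.640; wc +0.430/-0.201 → slack +1.812/-1.493; half-tol=0.316, Σhalf²=0.583449
  -F: nom -21.900 → Σnom=-44.540; wc +0.500/-0.500 → slack +2.312/-1.993; half-tol=0.500, Σhalf²=0.833449
  +G: nom +11.070 → Σnom=-33.470; wc +0.100/-0.490 → slack +2.412/-2.483; half-tol=0.295, Σhalf²=0.920474
Nominal = -33.470. Worst-case = [-33.470 - 2.483, -33.470 + 2.412] = [-35.953, -31.058]. RSS = √0.920474 = 0.959.

nominal=-33.470 wc=[-35.953,-31.058] rss=0.959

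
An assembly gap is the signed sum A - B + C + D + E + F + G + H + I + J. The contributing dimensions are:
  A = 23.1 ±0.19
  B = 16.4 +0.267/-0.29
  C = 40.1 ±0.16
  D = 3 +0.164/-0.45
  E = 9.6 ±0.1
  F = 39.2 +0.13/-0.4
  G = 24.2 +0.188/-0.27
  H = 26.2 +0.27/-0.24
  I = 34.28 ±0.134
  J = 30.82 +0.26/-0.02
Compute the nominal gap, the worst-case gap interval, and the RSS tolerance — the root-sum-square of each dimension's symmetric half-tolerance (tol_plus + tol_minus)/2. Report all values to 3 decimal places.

Stack each dimension's contribution:
  +A: nom +23.100 → Σnom=23.100; wc +0.190/-0.190 → slack +0.190/-0.190; half-tol=0.190, Σhalf²=0.036100
  -B: nom -16.400 → Σnom=6.700; wc +0.290/-0.267 → slack +0.480/-0.457; half-tol=0.278, Σhalf²=0.113662
  +C: nom +40.100 → Σnom=46.800; wc +0.160/-0.160 → slack +0.640/-0.617; half-tol=0.160, Σhalf²=0.139262
  +D: nom +3.000 → Σnom=49.800; wc +0.164/-0.450 → slack +0.804/-1.067; half-tol=0.307, Σhalf²=0.233511
  +E: nom +9.600 → Σnom=59.400; wc +0.100/-0.100 → slack +0.904/-1.167; half-tol=0.100, Σhalf²=0.243511
  +F: nom +39.200 → Σnom=98.600; wc +0.130/-0.400 → slack +1.034/-1.567; half-tol=0.265, Σhalf²=0.313736
  +G: nom +24.200 → Σnom=122.800; wc +0.188/-0.270 → slack +1.222/-1.837; half-tol=0.229, Σhalf²=0.366177
  +H: nom +26.200 → Σnom=149.000; wc +0.270/-0.240 → slack +1.492/-2.077; half-tol=0.255, Σhalf²=0.431202
  +I: nom +34.280 → Σnom=183.280; wc +0.134/-0.134 → slack +1.626/-2.211; half-tol=0.134, Σhalf²=0.449158
  +J: nom +30.820 → Σnom=214.100; wc +0.260/-0.020 → slack +1.886/-2.231; half-tol=0.140, Σhalf²=0.468758
Nominal = 214.100. Worst-case = [214.100 - 2.231, 214.100 + 1.886] = [211.869, 215.986]. RSS = √0.468758 = 0.685.

nominal=214.100 wc=[211.869,215.986] rss=0.685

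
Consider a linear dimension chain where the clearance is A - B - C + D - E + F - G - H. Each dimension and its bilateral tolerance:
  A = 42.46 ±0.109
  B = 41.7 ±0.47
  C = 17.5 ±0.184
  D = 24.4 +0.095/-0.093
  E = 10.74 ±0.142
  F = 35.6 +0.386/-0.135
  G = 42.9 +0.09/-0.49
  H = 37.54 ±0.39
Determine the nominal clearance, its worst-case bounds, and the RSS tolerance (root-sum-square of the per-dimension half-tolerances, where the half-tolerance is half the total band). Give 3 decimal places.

nominal=-47.920 wc=[-49.533,-45.654] rss=0.774

Stack each dimension's contribution:
  +A: nom +42.460 → Σnom=42.460; wc +0.109/-0.109 → slack +0.109/-0.109; half-tol=0.109, Σhalf²=0.011881
  -B: nom -41.700 → Σnom=0.760; wc +0.470/-0.470 → slack +0.579/-0.579; half-tol=0.470, Σhalf²=0.232781
  -C: nom -17.500 → Σnom=-16.740; wc +0.184/-0.184 → slack +0.763/-0.763; half-tol=0.184, Σhalf²=0.266637
  +D: nom +24.400 → Σnom=7.660; wc +0.095/-0.093 → slack +0.858/-0.856; half-tol=0.094, Σhalf²=0.275473
  -E: nom -10.740 → Σnom=-3.080; wc +0.142/-0.142 → slack +1.000/-0.998; half-tol=0.142, Σhalf²=0.295637
  +F: nom +35.600 → Σnom=32.520; wc +0.386/-0.135 → slack +1.386/-1.133; half-tol=0.261, Σhalf²=0.363497
  -G: nom -42.900 → Σnom=-10.380; wc +0.490/-0.090 → slack +1.876/-1.223; half-tol=0.290, Σhalf²=0.447597
  -H: nom -37.540 → Σnom=-47.920; wc +0.390/-0.390 → slack +2.266/-1.613; half-tol=0.390, Σhalf²=0.599697
Nominal = -47.920. Worst-case = [-47.920 - 1.613, -47.920 + 2.266] = [-49.533, -45.654]. RSS = √0.599697 = 0.774.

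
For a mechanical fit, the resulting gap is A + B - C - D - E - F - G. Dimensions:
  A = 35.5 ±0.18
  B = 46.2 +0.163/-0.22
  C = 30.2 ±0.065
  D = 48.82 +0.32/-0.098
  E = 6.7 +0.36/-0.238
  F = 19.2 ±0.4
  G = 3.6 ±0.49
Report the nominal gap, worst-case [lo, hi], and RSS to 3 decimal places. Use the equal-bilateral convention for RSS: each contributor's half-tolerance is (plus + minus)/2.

nominal=-26.820 wc=[-28.855,-25.186] rss=0.779

Stack each dimension's contribution:
  +A: nom +35.500 → Σnom=35.500; wc +0.180/-0.180 → slack +0.180/-0.180; half-tol=0.180, Σhalf²=0.032400
  +B: nom +46.200 → Σnom=81.700; wc +0.163/-0.220 → slack +0.343/-0.400; half-tol=0.192, Σhalf²=0.069072
  -C: nom -30.200 → Σnom=51.500; wc +0.065/-0.065 → slack +0.408/-0.465; half-tol=0.065, Σhalf²=0.073297
  -D: nom -48.820 → Σnom=2.680; wc +0.098/-0.320 → slack +0.506/-0.785; half-tol=0.209, Σhalf²=0.116978
  -E: nom -6.700 → Σnom=-4.020; wc +0.238/-0.360 → slack +0.744/-1.145; half-tol=0.299, Σhalf²=0.206379
  -F: nom -19.200 → Σnom=-23.220; wc +0.400/-0.400 → slack +1.144/-1.545; half-tol=0.400, Σhalf²=0.366379
  -G: nom -3.600 → Σnom=-26.820; wc +0.490/-0.490 → slack +1.634/-2.035; half-tol=0.490, Σhalf²=0.606479
Nominal = -26.820. Worst-case = [-26.820 - 2.035, -26.820 + 1.634] = [-28.855, -25.186]. RSS = √0.606479 = 0.779.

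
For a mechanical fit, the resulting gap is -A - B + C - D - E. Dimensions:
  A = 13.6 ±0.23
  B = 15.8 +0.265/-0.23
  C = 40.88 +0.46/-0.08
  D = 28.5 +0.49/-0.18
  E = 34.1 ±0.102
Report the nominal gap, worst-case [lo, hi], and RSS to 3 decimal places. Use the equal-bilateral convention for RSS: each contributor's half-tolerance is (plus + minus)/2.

Stack each dimension's contribution:
  -A: nom -13.600 → Σnom=-13.600; wc +0.230/-0.230 → slack +0.230/-0.230; half-tol=0.230, Σhalf²=0.052900
  -B: nom -15.800 → Σnom=-29.400; wc +0.230/-0.265 → slack +0.460/-0.495; half-tol=0.247, Σhalf²=0.114156
  +C: nom +40.880 → Σnom=11.480; wc +0.460/-0.080 → slack +0.920/-0.575; half-tol=0.270, Σhalf²=0.187056
  -D: nom -28.500 → Σnom=-17.020; wc +0.180/-0.490 → slack +1.100/-1.065; half-tol=0.335, Σhalf²=0.299281
  -E: nom -34.100 → Σnom=-51.120; wc +0.102/-0.102 → slack +1.202/-1.167; half-tol=0.102, Σhalf²=0.309685
Nominal = -51.120. Worst-case = [-51.120 - 1.167, -51.120 + 1.202] = [-52.287, -49.918]. RSS = √0.309685 = 0.556.

nominal=-51.120 wc=[-52.287,-49.918] rss=0.556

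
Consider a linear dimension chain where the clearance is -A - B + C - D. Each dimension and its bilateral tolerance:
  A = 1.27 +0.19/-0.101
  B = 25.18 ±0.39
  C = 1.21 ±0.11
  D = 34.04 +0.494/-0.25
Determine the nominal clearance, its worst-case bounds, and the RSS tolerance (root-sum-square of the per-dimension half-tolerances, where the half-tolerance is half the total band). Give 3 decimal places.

Stack each dimension's contribution:
  -A: nom -1.270 → Σnom=-1.270; wc +0.101/-0.190 → slack +0.101/-0.190; half-tol=0.146, Σhalf²=0.021170
  -B: nom -25.180 → Σnom=-26.450; wc +0.390/-0.390 → slack +0.491/-0.580; half-tol=0.390, Σhalf²=0.173270
  +C: nom +1.210 → Σnom=-25.240; wc +0.110/-0.110 → slack +0.601/-0.690; half-tol=0.110, Σhalf²=0.185370
  -D: nom -34.040 → Σnom=-59.280; wc +0.250/-0.494 → slack +0.851/-1.184; half-tol=0.372, Σhalf²=0.323754
Nominal = -59.280. Worst-case = [-59.280 - 1.184, -59.280 + 0.851] = [-60.464, -58.429]. RSS = √0.323754 = 0.569.

nominal=-59.280 wc=[-60.464,-58.429] rss=0.569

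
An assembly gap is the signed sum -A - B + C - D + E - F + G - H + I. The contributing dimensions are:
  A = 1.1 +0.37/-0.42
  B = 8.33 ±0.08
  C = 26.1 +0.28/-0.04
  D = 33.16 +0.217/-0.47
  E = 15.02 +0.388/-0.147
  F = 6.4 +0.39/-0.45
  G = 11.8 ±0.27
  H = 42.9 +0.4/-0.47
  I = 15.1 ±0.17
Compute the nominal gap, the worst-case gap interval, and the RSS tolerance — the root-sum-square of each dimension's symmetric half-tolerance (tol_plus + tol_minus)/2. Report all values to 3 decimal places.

Stack each dimension's contribution:
  -A: nom -1.100 → Σnom=-1.100; wc +0.420/-0.370 → slack +0.420/-0.370; half-tol=0.395, Σhalf²=0.156025
  -B: nom -8.330 → Σnom=-9.430; wc +0.080/-0.080 → slack +0.500/-0.450; half-tol=0.080, Σhalf²=0.162425
  +C: nom +26.100 → Σnom=16.670; wc +0.280/-0.040 → slack +0.780/-0.490; half-tol=0.160, Σhalf²=0.188025
  -D: nom -33.160 → Σnom=-16.490; wc +0.470/-0.217 → slack +1.250/-0.707; half-tol=0.343, Σhalf²=0.306017
  +E: nom +15.020 → Σnom=-1.470; wc +0.388/-0.147 → slack +1.638/-0.854; half-tol=0.268, Σhalf²=0.377574
  -F: nom -6.400 → Σnom=-7.870; wc +0.450/-0.390 → slack +2.088/-1.244; half-tol=0.420, Σhalf²=0.553974
  +G: nom +11.800 → Σnom=3.930; wc +0.270/-0.270 → slack +2.358/-1.514; half-tol=0.270, Σhalf²=0.626873
  -H: nom -42.900 → Σnom=-38.970; wc +0.470/-0.400 → slack +2.828/-1.914; half-tol=0.435, Σhalf²=0.816098
  +I: nom +15.100 → Σnom=-23.870; wc +0.170/-0.170 → slack +2.998/-2.084; half-tol=0.170, Σhalf²=0.844998
Nominal = -23.870. Worst-case = [-23.870 - 2.084, -23.870 + 2.998] = [-25.954, -20.872]. RSS = √0.844998 = 0.919.

nominal=-23.870 wc=[-25.954,-20.872] rss=0.919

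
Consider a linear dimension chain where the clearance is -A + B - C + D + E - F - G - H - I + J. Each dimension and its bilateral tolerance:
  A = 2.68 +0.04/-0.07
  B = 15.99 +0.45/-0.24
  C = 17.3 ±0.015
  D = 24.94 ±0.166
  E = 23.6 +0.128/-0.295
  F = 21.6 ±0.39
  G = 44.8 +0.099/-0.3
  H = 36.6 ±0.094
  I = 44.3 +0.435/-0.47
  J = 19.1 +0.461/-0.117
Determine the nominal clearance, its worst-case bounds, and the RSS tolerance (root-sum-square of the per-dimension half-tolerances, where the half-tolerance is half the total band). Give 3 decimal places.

nominal=-83.650 wc=[-85.541,-81.106] rss=0.827

Stack each dimension's contribution:
  -A: nom -2.680 → Σnom=-2.680; wc +0.070/-0.040 → slack +0.070/-0.040; half-tol=0.055, Σhalf²=0.003025
  +B: nom +15.990 → Σnom=13.310; wc +0.450/-0.240 → slack +0.520/-0.280; half-tol=0.345, Σhalf²=0.122050
  -C: nom -17.300 → Σnom=-3.990; wc +0.015/-0.015 → slack +0.535/-0.295; half-tol=0.015, Σhalf²=0.122275
  +D: nom +24.940 → Σnom=20.950; wc +0.166/-0.166 → slack +0.701/-0.461; half-tol=0.166, Σhalf²=0.149831
  +E: nom +23.600 → Σnom=44.550; wc +0.128/-0.295 → slack +0.829/-0.756; half-tol=0.211, Σhalf²=0.194563
  -F: nom -21.600 → Σnom=22.950; wc +0.390/-0.390 → slack +1.219/-1.146; half-tol=0.390, Σhalf²=0.346663
  -G: nom -44.800 → Σnom=-21.850; wc +0.300/-0.099 → slack +1.519/-1.245; half-tol=0.200, Σhalf²=0.386463
  -H: nom -36.600 → Σnom=-58.450; wc +0.094/-0.094 → slack +1.613/-1.339; half-tol=0.094, Σhalf²=0.395299
  -I: nom -44.300 → Σnom=-102.750; wc +0.470/-0.435 → slack +2.083/-1.774; half-tol=0.453, Σhalf²=0.600056
  +J: nom +19.100 → Σnom=-83.650; wc +0.461/-0.117 → slack +2.544/-1.891; half-tol=0.289, Σhalf²=0.683577
Nominal = -83.650. Worst-case = [-83.650 - 1.891, -83.650 + 2.544] = [-85.541, -81.106]. RSS = √0.683577 = 0.827.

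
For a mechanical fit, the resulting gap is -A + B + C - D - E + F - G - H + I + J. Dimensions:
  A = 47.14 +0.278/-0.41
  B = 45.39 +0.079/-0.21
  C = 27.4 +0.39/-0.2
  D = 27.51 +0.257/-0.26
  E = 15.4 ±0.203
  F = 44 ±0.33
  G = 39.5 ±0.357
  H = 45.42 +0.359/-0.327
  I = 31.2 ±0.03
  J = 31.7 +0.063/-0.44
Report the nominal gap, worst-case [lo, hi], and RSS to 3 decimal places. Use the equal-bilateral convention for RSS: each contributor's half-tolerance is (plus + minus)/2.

nominal=4.720 wc=[2.056,7.169] rss=0.867

Stack each dimension's contribution:
  -A: nom -47.140 → Σnom=-47.140; wc +0.410/-0.278 → slack +0.410/-0.278; half-tol=0.344, Σhalf²=0.118336
  +B: nom +45.390 → Σnom=-1.750; wc +0.079/-0.210 → slack +0.489/-0.488; half-tol=0.144, Σhalf²=0.139216
  +C: nom +27.400 → Σnom=25.650; wc +0.390/-0.200 → slack +0.879/-0.688; half-tol=0.295, Σhalf²=0.226241
  -D: nom -27.510 → Σnom=-1.860; wc +0.260/-0.257 → slack +1.139/-0.945; half-tol=0.259, Σhalf²=0.293064
  -E: nom -15.400 → Σnom=-17.260; wc +0.203/-0.203 → slack +1.342/-1.148; half-tol=0.203, Σhalf²=0.334273
  +F: nom +44.000 → Σnom=26.740; wc +0.330/-0.330 → slack +1.672/-1.478; half-tol=0.330, Σhalf²=0.443173
  -G: nom -39.500 → Σnom=-12.760; wc +0.357/-0.357 → slack +2.029/-1.835; half-tol=0.357, Σhalf²=0.570622
  -H: nom -45.420 → Σnom=-58.180; wc +0.327/-0.359 → slack +2.356/-2.194; half-tol=0.343, Σhalf²=0.688271
  +I: nom +31.200 → Σnom=-26.980; wc +0.030/-0.030 → slack +2.386/-2.224; half-tol=0.030, Σhalf²=0.689171
  +J: nom +31.700 → Σnom=4.720; wc +0.063/-0.440 → slack +2.449/-2.664; half-tol=0.252, Σhalf²=0.752423
Nominal = 4.720. Worst-case = [4.720 - 2.664, 4.720 + 2.449] = [2.056, 7.169]. RSS = √0.752423 = 0.867.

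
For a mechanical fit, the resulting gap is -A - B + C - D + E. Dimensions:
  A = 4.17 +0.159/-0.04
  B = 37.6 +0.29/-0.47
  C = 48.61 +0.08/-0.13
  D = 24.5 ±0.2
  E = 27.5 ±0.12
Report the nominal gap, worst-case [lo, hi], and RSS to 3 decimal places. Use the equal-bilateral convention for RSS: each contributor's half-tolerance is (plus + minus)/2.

nominal=9.840 wc=[8.941,10.750] rss=0.469

Stack each dimension's contribution:
  -A: nom -4.170 → Σnom=-4.170; wc +0.040/-0.159 → slack +0.040/-0.159; half-tol=0.100, Σhalf²=0.009900
  -B: nom -37.600 → Σnom=-41.770; wc +0.470/-0.290 → slack +0.510/-0.449; half-tol=0.380, Σhalf²=0.154300
  +C: nom +48.610 → Σnom=6.840; wc +0.080/-0.130 → slack +0.590/-0.579; half-tol=0.105, Σhalf²=0.165325
  -D: nom -24.500 → Σnom=-17.660; wc +0.200/-0.200 → slack +0.790/-0.779; half-tol=0.200, Σhalf²=0.205325
  +E: nom +27.500 → Σnom=9.840; wc +0.120/-0.120 → slack +0.910/-0.899; half-tol=0.120, Σhalf²=0.219725
Nominal = 9.840. Worst-case = [9.840 - 0.899, 9.840 + 0.910] = [8.941, 10.750]. RSS = √0.219725 = 0.469.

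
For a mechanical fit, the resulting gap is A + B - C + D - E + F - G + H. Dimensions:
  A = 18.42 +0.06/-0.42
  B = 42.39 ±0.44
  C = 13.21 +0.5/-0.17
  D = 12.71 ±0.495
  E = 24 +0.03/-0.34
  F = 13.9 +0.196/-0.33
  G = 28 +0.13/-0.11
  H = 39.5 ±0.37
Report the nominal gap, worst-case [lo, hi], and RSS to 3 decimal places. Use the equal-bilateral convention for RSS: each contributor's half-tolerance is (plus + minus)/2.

nominal=61.710 wc=[58.995,63.891] rss=0.929

Stack each dimension's contribution:
  +A: nom +18.420 → Σnom=18.420; wc +0.060/-0.420 → slack +0.060/-0.420; half-tol=0.240, Σhalf²=0.057600
  +B: nom +42.390 → Σnom=60.810; wc +0.440/-0.440 → slack +0.500/-0.860; half-tol=0.440, Σhalf²=0.251200
  -C: nom -13.210 → Σnom=47.600; wc +0.170/-0.500 → slack +0.670/-1.360; half-tol=0.335, Σhalf²=0.363425
  +D: nom +12.710 → Σnom=60.310; wc +0.495/-0.495 → slack +1.165/-1.855; half-tol=0.495, Σhalf²=0.608450
  -E: nom -24.000 → Σnom=36.310; wc +0.340/-0.030 → slack +1.505/-1.885; half-tol=0.185, Σhalf²=0.642675
  +F: nom +13.900 → Σnom=50.210; wc +0.196/-0.330 → slack +1.701/-2.215; half-tol=0.263, Σhalf²=0.711844
  -G: nom -28.000 → Σnom=22.210; wc +0.110/-0.130 → slack +1.811/-2.345; half-tol=0.120, Σhalf²=0.726244
  +H: nom +39.500 → Σnom=61.710; wc +0.370/-0.370 → slack +2.181/-2.715; half-tol=0.370, Σhalf²=0.863144
Nominal = 61.710. Worst-case = [61.710 - 2.715, 61.710 + 2.181] = [58.995, 63.891]. RSS = √0.863144 = 0.929.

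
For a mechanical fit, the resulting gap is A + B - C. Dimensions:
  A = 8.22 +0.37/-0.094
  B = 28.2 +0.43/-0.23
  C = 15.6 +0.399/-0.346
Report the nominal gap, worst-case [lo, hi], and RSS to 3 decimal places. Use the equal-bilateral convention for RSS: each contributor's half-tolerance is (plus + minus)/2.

Stack each dimension's contribution:
  +A: nom +8.220 → Σnom=8.220; wc +0.370/-0.094 → slack +0.370/-0.094; half-tol=0.232, Σhalf²=0.053824
  +B: nom +28.200 → Σnom=36.420; wc +0.430/-0.230 → slack +0.800/-0.324; half-tol=0.330, Σhalf²=0.162724
  -C: nom -15.600 → Σnom=20.820; wc +0.346/-0.399 → slack +1.146/-0.723; half-tol=0.372, Σhalf²=0.301480
Nominal = 20.820. Worst-case = [20.820 - 0.723, 20.820 + 1.146] = [20.097, 21.966]. RSS = √0.301480 = 0.549.

nominal=20.820 wc=[20.097,21.966] rss=0.549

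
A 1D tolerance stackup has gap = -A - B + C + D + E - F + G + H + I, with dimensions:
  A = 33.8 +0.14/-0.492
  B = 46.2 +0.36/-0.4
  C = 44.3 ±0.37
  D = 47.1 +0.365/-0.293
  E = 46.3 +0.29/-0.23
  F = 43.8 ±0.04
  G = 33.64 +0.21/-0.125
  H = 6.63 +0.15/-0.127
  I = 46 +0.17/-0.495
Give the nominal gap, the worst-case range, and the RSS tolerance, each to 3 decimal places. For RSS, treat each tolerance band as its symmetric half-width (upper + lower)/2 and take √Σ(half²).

Stack each dimension's contribution:
  -A: nom -33.800 → Σnom=-33.800; wc +0.492/-0.140 → slack +0.492/-0.140; half-tol=0.316, Σhalf²=0.099856
  -B: nom -46.200 → Σnom=-80.000; wc +0.400/-0.360 → slack +0.892/-0.500; half-tol=0.380, Σhalf²=0.244256
  +C: nom +44.300 → Σnom=-35.700; wc +0.370/-0.370 → slack +1.262/-0.870; half-tol=0.370, Σhalf²=0.381156
  +D: nom +47.100 → Σnom=11.400; wc +0.365/-0.293 → slack +1.627/-1.163; half-tol=0.329, Σhalf²=0.489397
  +E: nom +46.300 → Σnom=57.700; wc +0.290/-0.230 → slack +1.917/-1.393; half-tol=0.260, Σhalf²=0.556997
  -F: nom -43.800 → Σnom=13.900; wc +0.040/-0.040 → slack +1.957/-1.433; half-tol=0.040, Σhalf²=0.558597
  +G: nom +33.640 → Σnom=47.540; wc +0.210/-0.125 → slack +2.167/-1.558; half-tol=0.167, Σhalf²=0.586653
  +H: nom +6.630 → Σnom=54.170; wc +0.150/-0.127 → slack +2.317/-1.685; half-tol=0.139, Σhalf²=0.605835
  +I: nom +46.000 → Σnom=100.170; wc +0.170/-0.495 → slack +2.487/-2.180; half-tol=0.333, Σhalf²=0.716392
Nominal = 100.170. Worst-case = [100.170 - 2.180, 100.170 + 2.487] = [97.990, 102.657]. RSS = √0.716392 = 0.846.

nominal=100.170 wc=[97.990,102.657] rss=0.846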